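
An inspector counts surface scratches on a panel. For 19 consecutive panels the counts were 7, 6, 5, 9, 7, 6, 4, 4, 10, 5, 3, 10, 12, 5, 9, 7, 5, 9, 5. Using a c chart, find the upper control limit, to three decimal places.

14.523

c̄ = (7 + 6 + 5 + 9 + 7 + 6 + 4 + 4 + 10 + 5 + 3 + 10 + 12 + 5 + 9 + 7 + 5 + 9 + 5) / 19 = 128 / 19 = 6.7368
UCL = c̄ + 3√c̄ = 6.7368 + 3 × √6.7368 = 6.7368 + 3 × 2.5955 = 14.5235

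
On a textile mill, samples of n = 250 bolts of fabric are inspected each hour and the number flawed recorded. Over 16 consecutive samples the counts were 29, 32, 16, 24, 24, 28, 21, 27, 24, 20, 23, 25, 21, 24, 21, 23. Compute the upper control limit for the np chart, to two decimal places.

37.82

p̄ = Σdᵢ / (k·n) = 382 / (16 × 250) = 0.09550
UCL = np̄ + 3·√(np̄(1−p̄)) = 23.8750 + 3 × √(23.8750×0.90450) = 23.8750 + 3 × 4.6470 = 37.8161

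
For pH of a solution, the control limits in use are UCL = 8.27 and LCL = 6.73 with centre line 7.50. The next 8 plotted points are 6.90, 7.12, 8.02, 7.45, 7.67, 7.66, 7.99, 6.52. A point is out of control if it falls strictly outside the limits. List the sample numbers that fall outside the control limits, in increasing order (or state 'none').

8

Compare each point to [6.73, 8.27]: sample 8 = 6.52 < LCL.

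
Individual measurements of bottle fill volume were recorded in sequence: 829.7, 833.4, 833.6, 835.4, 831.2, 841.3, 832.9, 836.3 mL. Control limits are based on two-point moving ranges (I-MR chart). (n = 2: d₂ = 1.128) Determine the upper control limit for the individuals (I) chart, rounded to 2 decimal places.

X̄ = (829.7 + 833.4 + 833.6 + 835.4 + 831.2 + 841.3 + 832.9 + 836.3) / 8 = 834.2250
Moving ranges: 3.7, 0.2, 1.8, 4.2, 10.1, 8.4, 3.4; M̄R̄ = 31.8000 / 7 = 4.5429
UCL = X̄ + 3·M̄R̄/d₂ = 834.2250 + 3 × 4.5429 / 1.128 = 846.3071

846.31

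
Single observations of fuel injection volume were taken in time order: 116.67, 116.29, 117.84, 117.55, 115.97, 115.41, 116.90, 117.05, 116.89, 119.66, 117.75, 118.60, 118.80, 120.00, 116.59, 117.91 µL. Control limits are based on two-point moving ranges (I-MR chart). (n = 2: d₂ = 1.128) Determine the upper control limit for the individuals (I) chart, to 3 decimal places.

X̄ = (116.67 + 116.29 + 117.84 + 117.55 + 115.97 + 115.41 + 116.90 + 117.05 + 116.89 + 119.66 + 117.75 + 118.60 + 118.80 + 120.00 + 116.59 + 117.91) / 16 = 117.4925
Moving ranges: 0.38, 1.55, 0.29, 1.58, 0.56, 1.49, 0.15, 0.16, 2.77, 1.91, 0.85, 0.20, 1.20, 3.41, 1.32; M̄R̄ = 17.8200 / 15 = 1.1880
UCL = X̄ + 3·M̄R̄/d₂ = 117.4925 + 3 × 1.1880 / 1.128 = 120.6521

120.652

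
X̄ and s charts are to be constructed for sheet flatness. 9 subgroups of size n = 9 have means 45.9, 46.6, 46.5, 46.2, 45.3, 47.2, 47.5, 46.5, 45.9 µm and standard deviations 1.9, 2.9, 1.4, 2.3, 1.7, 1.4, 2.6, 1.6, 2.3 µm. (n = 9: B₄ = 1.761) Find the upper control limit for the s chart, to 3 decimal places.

3.542

s̄ = (1.9 + 2.9 + 1.4 + 2.3 + 1.7 + 1.4 + 2.6 + 1.6 + 2.3) / 9 = 2.0111
UCL_s = B₄·s̄ = 1.761 × 2.0111 = 3.5416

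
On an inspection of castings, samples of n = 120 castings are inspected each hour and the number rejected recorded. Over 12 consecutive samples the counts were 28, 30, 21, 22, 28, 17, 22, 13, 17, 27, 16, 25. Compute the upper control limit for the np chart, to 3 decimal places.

p̄ = Σdᵢ / (k·n) = 266 / (12 × 120) = 0.18472
UCL = np̄ + 3·√(np̄(1−p̄)) = 22.1667 + 3 × √(22.1667×0.81528) = 22.1667 + 3 × 4.2511 = 34.9200

34.920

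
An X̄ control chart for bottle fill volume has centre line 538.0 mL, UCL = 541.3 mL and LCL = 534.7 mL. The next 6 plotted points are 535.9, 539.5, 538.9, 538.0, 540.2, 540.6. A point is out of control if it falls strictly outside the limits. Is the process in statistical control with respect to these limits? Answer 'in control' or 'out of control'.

in control

All 6 points lie within [534.7, 541.3].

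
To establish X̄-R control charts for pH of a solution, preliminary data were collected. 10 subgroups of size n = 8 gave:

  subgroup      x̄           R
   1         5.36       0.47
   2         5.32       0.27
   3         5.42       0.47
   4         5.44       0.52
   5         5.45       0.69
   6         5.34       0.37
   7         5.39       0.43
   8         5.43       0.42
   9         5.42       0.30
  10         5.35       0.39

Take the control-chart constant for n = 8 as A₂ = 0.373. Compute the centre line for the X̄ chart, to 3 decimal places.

X̄̄ = (5.36 + 5.32 + 5.42 + 5.44 + 5.45 + 5.34 + 5.39 + 5.43 + 5.42 + 5.35) / 10 = 53.9200 / 10 = 5.3920
CL = X̄̄ = 5.3920

5.392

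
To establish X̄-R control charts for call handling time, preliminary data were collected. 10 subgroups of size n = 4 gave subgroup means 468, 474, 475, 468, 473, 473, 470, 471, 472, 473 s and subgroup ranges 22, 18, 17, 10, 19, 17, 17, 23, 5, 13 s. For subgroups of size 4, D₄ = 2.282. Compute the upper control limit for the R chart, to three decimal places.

R̄ = (22 + 18 + 17 + 10 + 19 + 17 + 17 + 23 + 5 + 13) / 10 = 161.0000 / 10 = 16.1000
UCL_R = D₄·R̄ = 2.282 × 16.1000 = 36.7402

36.740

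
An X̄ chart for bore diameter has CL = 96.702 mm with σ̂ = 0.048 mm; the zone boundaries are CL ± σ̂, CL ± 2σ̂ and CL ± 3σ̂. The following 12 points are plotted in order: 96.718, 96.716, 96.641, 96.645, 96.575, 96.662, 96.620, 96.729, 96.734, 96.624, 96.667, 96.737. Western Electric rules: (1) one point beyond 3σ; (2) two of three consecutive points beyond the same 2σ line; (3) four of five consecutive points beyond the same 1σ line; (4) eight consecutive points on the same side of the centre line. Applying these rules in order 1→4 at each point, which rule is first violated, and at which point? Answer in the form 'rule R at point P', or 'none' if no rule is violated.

rule 3 at point 7

Zone of each point (C = within 1σ̂, B = 1σ̂–2σ̂, A = 2σ̂–3σ̂, * = beyond 3σ̂; sign = side of CL): 1:+C, 2:+C, 3:-B, 4:-B, 5:-A, 6:-C, 7:-B, 8:+C, 9:+C, 10:-B, 11:-C, 12:+C
Rule 3 (four of five consecutive points beyond the same 1σ limit) is satisfied at point 7.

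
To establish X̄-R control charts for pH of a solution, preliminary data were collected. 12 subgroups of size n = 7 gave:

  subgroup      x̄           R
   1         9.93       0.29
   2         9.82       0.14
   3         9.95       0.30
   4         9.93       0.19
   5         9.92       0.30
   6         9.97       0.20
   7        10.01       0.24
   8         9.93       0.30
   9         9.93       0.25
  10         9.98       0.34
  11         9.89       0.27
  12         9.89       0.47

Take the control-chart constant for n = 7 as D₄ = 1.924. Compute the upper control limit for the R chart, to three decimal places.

R̄ = (0.29 + 0.14 + 0.30 + 0.19 + 0.30 + 0.20 + 0.24 + 0.30 + 0.25 + 0.34 + 0.27 + 0.47) / 12 = 3.2900 / 12 = 0.2742
UCL_R = D₄·R̄ = 1.924 × 0.2742 = 0.5275

0.527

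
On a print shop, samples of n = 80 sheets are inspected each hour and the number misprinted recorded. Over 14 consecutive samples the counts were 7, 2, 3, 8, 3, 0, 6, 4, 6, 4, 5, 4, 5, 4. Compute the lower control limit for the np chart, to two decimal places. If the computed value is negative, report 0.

0.00

p̄ = Σdᵢ / (k·n) = 61 / (14 × 80) = 0.05446
LCL = np̄ − 3·√(np̄(1−p̄)) = 4.3571 − 3 × 2.0297 = -1.7321 → 0 (negative, so LCL = 0)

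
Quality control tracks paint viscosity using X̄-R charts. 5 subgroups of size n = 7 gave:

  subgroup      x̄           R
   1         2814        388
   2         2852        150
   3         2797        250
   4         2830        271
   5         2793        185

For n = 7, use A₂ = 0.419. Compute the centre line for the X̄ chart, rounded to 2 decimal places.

X̄̄ = (2814 + 2852 + 2797 + 2830 + 2793) / 5 = 14086.0000 / 5 = 2817.2000
CL = X̄̄ = 2817.2000

2817.20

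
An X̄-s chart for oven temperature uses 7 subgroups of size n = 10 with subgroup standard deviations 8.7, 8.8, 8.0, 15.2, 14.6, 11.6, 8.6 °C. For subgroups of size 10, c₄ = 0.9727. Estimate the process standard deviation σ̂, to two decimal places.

s̄ = (8.7 + 8.8 + 8.0 + 15.2 + 14.6 + 11.6 + 8.6) / 7 = 10.7857
σ̂ = s̄ / c₄ = 10.7857 / 0.9727 = 11.0884

11.09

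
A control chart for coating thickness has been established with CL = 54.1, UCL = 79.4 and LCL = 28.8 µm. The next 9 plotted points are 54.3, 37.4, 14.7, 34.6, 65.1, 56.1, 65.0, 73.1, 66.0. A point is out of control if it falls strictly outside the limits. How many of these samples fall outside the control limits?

Compare each point to [28.8, 79.4]: sample 3 = 14.7 < LCL.

1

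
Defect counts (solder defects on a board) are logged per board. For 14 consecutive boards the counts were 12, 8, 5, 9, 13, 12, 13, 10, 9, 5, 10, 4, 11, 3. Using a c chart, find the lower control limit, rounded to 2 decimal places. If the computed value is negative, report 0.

0.00

c̄ = (12 + 8 + 5 + 9 + 13 + 12 + 13 + 10 + 9 + 5 + 10 + 4 + 11 + 3) / 14 = 124 / 14 = 8.8571
LCL = c̄ − 3√c̄ = 8.8571 − 3 × 2.9761 = -0.0711 → 0 (cannot be negative)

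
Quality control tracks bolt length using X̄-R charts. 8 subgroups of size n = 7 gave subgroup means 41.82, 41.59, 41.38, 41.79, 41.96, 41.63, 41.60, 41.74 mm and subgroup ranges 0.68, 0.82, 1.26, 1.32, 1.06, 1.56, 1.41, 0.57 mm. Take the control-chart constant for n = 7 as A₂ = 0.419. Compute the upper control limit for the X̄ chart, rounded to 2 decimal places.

X̄̄ = (41.82 + 41.59 + 41.38 + 41.79 + 41.96 + 41.63 + 41.60 + 41.74) / 8 = 333.5100 / 8 = 41.6887
R̄ = (0.68 + 0.82 + 1.26 + 1.32 + 1.06 + 1.56 + 1.41 + 0.57) / 8 = 8.6800 / 8 = 1.0850
UCL = X̄̄ + A₂·R̄ = 41.6887 + 0.419 × 1.0850 = 42.1434

42.14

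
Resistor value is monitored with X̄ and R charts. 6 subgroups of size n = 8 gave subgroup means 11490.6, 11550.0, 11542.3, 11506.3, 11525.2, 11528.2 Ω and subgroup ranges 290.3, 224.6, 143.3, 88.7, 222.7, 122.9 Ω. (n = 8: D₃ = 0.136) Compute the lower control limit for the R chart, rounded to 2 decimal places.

R̄ = (290.3 + 224.6 + 143.3 + 88.7 + 222.7 + 122.9) / 6 = 1092.5000 / 6 = 182.0833
LCL_R = D₃·R̄ = 0.136 × 182.0833 = 24.7633

24.76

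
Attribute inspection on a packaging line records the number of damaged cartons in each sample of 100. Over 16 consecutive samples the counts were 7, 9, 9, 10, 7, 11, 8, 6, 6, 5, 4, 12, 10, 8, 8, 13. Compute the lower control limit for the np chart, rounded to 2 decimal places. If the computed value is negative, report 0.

p̄ = Σdᵢ / (k·n) = 133 / (16 × 100) = 0.08313
LCL = np̄ − 3·√(np̄(1−p̄)) = 8.3125 − 3 × 2.7607 = 0.0304

0.03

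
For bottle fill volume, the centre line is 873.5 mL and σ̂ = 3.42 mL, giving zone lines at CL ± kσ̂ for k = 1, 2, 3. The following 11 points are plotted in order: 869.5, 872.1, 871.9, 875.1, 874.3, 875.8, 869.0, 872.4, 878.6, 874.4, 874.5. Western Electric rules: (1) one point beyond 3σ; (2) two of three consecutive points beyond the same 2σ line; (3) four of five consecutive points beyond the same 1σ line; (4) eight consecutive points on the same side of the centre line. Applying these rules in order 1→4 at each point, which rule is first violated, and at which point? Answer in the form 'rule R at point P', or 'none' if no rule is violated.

none

Zone of each point (C = within 1σ̂, B = 1σ̂–2σ̂, A = 2σ̂–3σ̂, * = beyond 3σ̂; sign = side of CL): 1:-B, 2:-C, 3:-C, 4:+C, 5:+C, 6:+C, 7:-B, 8:-C, 9:+B, 10:+C, 11:+C
No rule fires across all 11 points.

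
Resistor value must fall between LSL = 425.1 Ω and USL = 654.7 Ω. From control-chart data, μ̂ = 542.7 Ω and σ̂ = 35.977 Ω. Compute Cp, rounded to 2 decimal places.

1.06

Cp = (USL − LSL) / (6σ̂) = (654.7 − 425.1) / (6 × 35.977) = 229.6000 / 215.8620 = 1.0636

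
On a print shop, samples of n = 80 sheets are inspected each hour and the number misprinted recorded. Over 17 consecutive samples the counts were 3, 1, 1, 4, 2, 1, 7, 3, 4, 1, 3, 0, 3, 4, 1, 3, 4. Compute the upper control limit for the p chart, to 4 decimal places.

0.0931

p̄ = Σdᵢ / (k·n) = 45 / (17 × 80) = 0.03309
UCL = p̄ + 3·√(p̄(1−p̄)/n) = 0.03309 + 3 × √(0.03309×0.96691/80) = 0.03309 + 3 × 0.02000 = 0.09308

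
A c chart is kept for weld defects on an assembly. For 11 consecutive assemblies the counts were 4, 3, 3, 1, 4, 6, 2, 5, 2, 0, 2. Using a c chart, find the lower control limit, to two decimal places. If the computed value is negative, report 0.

0.00

c̄ = (4 + 3 + 3 + 1 + 4 + 6 + 2 + 5 + 2 + 0 + 2) / 11 = 32 / 11 = 2.9091
LCL = c̄ − 3√c̄ = 2.9091 − 3 × 1.7056 = -2.2077 → 0 (cannot be negative)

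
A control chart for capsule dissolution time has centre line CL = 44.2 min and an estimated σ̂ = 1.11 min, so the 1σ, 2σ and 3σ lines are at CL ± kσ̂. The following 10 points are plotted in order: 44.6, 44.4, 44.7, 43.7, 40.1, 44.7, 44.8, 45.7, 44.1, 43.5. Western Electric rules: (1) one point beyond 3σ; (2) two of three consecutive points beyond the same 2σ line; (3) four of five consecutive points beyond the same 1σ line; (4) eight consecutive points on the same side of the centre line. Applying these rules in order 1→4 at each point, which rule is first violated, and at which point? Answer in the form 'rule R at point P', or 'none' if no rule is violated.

rule 1 at point 5

Zone of each point (C = within 1σ̂, B = 1σ̂–2σ̂, A = 2σ̂–3σ̂, * = beyond 3σ̂; sign = side of CL): 1:+C, 2:+C, 3:+C, 4:-C, 5:-*, 6:+C, 7:+C, 8:+B, 9:-C, 10:-C
Rule 1 (one point beyond the 3σ limits) is satisfied at point 5.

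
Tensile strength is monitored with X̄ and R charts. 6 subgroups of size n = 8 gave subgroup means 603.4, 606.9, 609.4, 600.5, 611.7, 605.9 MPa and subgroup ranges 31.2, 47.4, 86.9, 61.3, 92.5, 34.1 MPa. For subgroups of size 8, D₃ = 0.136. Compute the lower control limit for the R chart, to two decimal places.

R̄ = (31.2 + 47.4 + 86.9 + 61.3 + 92.5 + 34.1) / 6 = 353.4000 / 6 = 58.9000
LCL_R = D₃·R̄ = 0.136 × 58.9000 = 8.0104

8.01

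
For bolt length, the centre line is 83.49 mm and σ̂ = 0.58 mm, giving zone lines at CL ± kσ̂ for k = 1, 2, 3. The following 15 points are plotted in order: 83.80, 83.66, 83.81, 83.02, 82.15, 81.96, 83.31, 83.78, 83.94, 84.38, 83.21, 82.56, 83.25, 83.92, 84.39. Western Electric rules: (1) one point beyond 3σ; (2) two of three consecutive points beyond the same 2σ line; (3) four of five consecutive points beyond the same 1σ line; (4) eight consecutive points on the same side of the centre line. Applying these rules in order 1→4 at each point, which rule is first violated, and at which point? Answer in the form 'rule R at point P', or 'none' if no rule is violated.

rule 2 at point 6

Zone of each point (C = within 1σ̂, B = 1σ̂–2σ̂, A = 2σ̂–3σ̂, * = beyond 3σ̂; sign = side of CL): 1:+C, 2:+C, 3:+C, 4:-C, 5:-A, 6:-A, 7:-C, 8:+C, 9:+C, 10:+B, 11:-C, 12:-B, 13:-C, 14:+C, 15:+B
Rule 2 (two of three consecutive points beyond the same 2σ limit) is satisfied at point 6.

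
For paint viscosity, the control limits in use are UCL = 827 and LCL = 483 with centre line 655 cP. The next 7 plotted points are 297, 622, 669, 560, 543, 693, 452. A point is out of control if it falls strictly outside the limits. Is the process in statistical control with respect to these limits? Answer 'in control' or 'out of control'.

Compare each point to [483, 827]: sample 1 = 297 < LCL; sample 7 = 452 < LCL.

out of control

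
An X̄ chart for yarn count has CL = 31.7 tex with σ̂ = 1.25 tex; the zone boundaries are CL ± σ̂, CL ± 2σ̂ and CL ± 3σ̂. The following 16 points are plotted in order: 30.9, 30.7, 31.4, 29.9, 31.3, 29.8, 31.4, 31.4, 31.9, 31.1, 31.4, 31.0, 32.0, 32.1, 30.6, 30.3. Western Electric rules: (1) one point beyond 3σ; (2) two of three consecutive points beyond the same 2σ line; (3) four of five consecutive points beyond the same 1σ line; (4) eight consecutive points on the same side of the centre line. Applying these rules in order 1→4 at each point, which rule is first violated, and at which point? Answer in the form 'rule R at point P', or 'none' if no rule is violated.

Zone of each point (C = within 1σ̂, B = 1σ̂–2σ̂, A = 2σ̂–3σ̂, * = beyond 3σ̂; sign = side of CL): 1:-C, 2:-C, 3:-C, 4:-B, 5:-C, 6:-B, 7:-C, 8:-C, 9:+C, 10:-C, 11:-C, 12:-C, 13:+C, 14:+C, 15:-C, 16:-B
Rule 4 (eight consecutive points on the same side of the centre line) is satisfied at point 8.

rule 4 at point 8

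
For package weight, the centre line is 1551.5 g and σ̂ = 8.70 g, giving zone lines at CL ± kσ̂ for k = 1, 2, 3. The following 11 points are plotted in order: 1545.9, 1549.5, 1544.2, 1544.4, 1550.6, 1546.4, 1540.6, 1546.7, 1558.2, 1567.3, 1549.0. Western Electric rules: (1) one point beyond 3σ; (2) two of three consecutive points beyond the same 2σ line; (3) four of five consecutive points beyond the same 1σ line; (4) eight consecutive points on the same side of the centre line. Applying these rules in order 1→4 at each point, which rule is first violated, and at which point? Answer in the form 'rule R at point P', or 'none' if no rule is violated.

Zone of each point (C = within 1σ̂, B = 1σ̂–2σ̂, A = 2σ̂–3σ̂, * = beyond 3σ̂; sign = side of CL): 1:-C, 2:-C, 3:-C, 4:-C, 5:-C, 6:-C, 7:-B, 8:-C, 9:+C, 10:+B, 11:-C
Rule 4 (eight consecutive points on the same side of the centre line) is satisfied at point 8.

rule 4 at point 8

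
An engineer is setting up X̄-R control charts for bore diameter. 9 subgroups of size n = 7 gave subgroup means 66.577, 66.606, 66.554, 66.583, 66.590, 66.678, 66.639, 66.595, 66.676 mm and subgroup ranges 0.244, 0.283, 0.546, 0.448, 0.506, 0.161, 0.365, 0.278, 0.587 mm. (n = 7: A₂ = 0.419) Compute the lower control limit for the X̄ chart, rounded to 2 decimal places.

X̄̄ = (66.577 + 66.606 + 66.554 + 66.583 + 66.590 + 66.678 + 66.639 + 66.595 + 66.676) / 9 = 599.4980 / 9 = 66.6109
R̄ = (0.244 + 0.283 + 0.546 + 0.448 + 0.506 + 0.161 + 0.365 + 0.278 + 0.587) / 9 = 3.4180 / 9 = 0.3798
LCL = X̄̄ − A₂·R̄ = 66.6109 − 0.419 × 0.3798 = 66.4518

66.45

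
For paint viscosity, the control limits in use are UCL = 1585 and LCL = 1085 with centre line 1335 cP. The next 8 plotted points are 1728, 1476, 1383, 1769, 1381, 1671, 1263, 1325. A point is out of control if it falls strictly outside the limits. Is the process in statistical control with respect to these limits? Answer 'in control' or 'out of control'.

out of control

Compare each point to [1085, 1585]: sample 1 = 1728 > UCL; sample 4 = 1769 > UCL; sample 6 = 1671 > UCL.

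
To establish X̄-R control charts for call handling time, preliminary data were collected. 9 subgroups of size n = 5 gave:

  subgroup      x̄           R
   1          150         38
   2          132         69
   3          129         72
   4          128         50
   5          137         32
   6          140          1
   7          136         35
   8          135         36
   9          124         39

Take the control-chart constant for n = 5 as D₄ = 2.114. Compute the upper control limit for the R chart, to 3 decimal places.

R̄ = (38 + 69 + 72 + 50 + 32 + 1 + 35 + 36 + 39) / 9 = 372.0000 / 9 = 41.3333
UCL_R = D₄·R̄ = 2.114 × 41.3333 = 87.3787

87.379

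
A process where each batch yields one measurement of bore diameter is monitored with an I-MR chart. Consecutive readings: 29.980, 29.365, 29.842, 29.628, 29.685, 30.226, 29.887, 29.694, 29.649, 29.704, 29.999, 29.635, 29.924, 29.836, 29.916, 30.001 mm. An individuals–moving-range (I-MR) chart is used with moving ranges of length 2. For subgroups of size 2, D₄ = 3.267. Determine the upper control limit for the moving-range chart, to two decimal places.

0.81

Moving ranges: 0.615, 0.477, 0.214, 0.057, 0.541, 0.339, 0.193, 0.045, 0.055, 0.295, 0.364, 0.289, 0.088, 0.080, 0.085; M̄R̄ = 3.7370 / 15 = 0.2491
UCL_MR = D₄·M̄R̄ = 3.267 × 0.2491 = 0.8139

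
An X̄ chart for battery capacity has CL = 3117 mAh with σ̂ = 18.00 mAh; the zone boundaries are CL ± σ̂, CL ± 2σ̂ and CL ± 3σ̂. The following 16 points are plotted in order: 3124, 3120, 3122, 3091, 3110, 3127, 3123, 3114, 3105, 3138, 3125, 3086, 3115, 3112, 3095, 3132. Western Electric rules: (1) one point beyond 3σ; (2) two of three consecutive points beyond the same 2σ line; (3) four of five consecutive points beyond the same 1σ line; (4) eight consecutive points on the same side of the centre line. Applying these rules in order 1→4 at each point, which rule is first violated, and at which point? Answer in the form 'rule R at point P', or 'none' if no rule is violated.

none

Zone of each point (C = within 1σ̂, B = 1σ̂–2σ̂, A = 2σ̂–3σ̂, * = beyond 3σ̂; sign = side of CL): 1:+C, 2:+C, 3:+C, 4:-B, 5:-C, 6:+C, 7:+C, 8:-C, 9:-C, 10:+B, 11:+C, 12:-B, 13:-C, 14:-C, 15:-B, 16:+C
No rule fires across all 16 points.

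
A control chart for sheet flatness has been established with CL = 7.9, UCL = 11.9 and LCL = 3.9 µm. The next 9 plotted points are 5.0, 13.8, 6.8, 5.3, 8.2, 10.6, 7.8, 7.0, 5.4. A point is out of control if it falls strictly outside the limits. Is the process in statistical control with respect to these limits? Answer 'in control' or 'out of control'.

Compare each point to [3.9, 11.9]: sample 2 = 13.8 > UCL.

out of control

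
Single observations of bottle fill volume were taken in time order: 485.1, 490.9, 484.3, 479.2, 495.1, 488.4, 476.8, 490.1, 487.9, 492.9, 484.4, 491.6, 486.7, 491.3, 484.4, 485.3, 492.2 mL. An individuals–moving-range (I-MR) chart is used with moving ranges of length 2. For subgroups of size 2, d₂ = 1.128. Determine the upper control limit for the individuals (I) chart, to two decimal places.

X̄ = (485.1 + 490.9 + 484.3 + 479.2 + 495.1 + 488.4 + 476.8 + 490.1 + 487.9 + 492.9 + 484.4 + 491.6 + 486.7 + 491.3 + 484.4 + 485.3 + 492.2) / 17 = 487.4471
Moving ranges: 5.8, 6.6, 5.1, 15.9, 6.7, 11.6, 13.3, 2.2, 5.0, 8.5, 7.2, 4.9, 4.6, 6.9, 0.9, 6.9; M̄R̄ = 112.1000 / 16 = 7.0062
UCL = X̄ + 3·M̄R̄/d₂ = 487.4471 + 3 × 7.0062 / 1.128 = 506.0807

506.08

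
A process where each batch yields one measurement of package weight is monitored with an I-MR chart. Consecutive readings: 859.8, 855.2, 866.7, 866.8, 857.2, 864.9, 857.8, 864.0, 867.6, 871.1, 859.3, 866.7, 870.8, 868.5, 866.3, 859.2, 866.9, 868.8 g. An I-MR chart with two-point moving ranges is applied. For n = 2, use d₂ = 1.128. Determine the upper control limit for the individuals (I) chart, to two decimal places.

879.71

X̄ = (859.8 + 855.2 + 866.7 + 866.8 + 857.2 + 864.9 + 857.8 + 864.0 + 867.6 + 871.1 + 859.3 + 866.7 + 870.8 + 868.5 + 866.3 + 859.2 + 866.9 + 868.8) / 18 = 864.3111
Moving ranges: 4.6, 11.5, 0.1, 9.6, 7.7, 7.1, 6.2, 3.6, 3.5, 11.8, 7.4, 4.1, 2.3, 2.2, 7.1, 7.7, 1.9; M̄R̄ = 98.4000 / 17 = 5.7882
UCL = X̄ + 3·M̄R̄/d₂ = 864.3111 + 3 × 5.7882 / 1.128 = 879.7054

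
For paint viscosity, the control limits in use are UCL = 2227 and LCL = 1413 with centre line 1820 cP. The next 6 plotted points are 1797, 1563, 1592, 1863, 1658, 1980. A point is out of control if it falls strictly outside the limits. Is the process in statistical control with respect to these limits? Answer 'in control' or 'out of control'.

in control

All 6 points lie within [1413, 2227].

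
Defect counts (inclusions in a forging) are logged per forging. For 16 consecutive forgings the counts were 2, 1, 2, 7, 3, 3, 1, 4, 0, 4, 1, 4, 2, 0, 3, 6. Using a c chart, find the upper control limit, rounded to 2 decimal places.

7.61

c̄ = (2 + 1 + 2 + 7 + 3 + 3 + 1 + 4 + 0 + 4 + 1 + 4 + 2 + 0 + 3 + 6) / 16 = 43 / 16 = 2.6875
UCL = c̄ + 3√c̄ = 2.6875 + 3 × √2.6875 = 2.6875 + 3 × 1.6394 = 7.6056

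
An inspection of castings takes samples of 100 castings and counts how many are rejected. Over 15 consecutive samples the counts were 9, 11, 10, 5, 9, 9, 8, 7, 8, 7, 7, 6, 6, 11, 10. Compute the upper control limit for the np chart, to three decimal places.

p̄ = Σdᵢ / (k·n) = 123 / (15 × 100) = 0.08200
UCL = np̄ + 3·√(np̄(1−p̄)) = 8.2000 + 3 × √(8.2000×0.91800) = 8.2000 + 3 × 2.7436 = 16.4309

16.431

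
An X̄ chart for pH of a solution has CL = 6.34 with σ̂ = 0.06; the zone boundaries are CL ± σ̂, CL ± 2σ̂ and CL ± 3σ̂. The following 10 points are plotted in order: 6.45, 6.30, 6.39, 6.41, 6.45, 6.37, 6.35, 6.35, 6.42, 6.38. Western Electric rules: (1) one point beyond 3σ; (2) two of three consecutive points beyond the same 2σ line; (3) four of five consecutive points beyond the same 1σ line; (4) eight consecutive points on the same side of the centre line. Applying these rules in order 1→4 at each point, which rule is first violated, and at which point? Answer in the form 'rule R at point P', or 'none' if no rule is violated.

Zone of each point (C = within 1σ̂, B = 1σ̂–2σ̂, A = 2σ̂–3σ̂, * = beyond 3σ̂; sign = side of CL): 1:+B, 2:-C, 3:+C, 4:+B, 5:+B, 6:+C, 7:+C, 8:+C, 9:+B, 10:+C
Rule 4 (eight consecutive points on the same side of the centre line) is satisfied at point 10.

rule 4 at point 10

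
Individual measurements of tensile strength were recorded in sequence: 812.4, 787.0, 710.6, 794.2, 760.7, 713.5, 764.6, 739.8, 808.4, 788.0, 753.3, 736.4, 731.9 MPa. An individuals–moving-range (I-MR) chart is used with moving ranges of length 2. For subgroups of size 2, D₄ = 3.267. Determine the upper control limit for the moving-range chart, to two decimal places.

132.61

Moving ranges: 25.4, 76.4, 83.6, 33.5, 47.2, 51.1, 24.8, 68.6, 20.4, 34.7, 16.9, 4.5; M̄R̄ = 487.1000 / 12 = 40.5917
UCL_MR = D₄·M̄R̄ = 3.267 × 40.5917 = 132.6130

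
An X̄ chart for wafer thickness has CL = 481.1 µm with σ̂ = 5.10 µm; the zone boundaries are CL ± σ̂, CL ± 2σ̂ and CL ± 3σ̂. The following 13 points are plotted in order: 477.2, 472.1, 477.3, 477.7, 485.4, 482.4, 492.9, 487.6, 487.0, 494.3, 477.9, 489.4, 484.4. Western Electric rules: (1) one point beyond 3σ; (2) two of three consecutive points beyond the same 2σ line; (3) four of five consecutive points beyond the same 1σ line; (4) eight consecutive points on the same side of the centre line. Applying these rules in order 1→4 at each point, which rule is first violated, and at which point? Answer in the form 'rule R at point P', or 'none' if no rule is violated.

rule 3 at point 10

Zone of each point (C = within 1σ̂, B = 1σ̂–2σ̂, A = 2σ̂–3σ̂, * = beyond 3σ̂; sign = side of CL): 1:-C, 2:-B, 3:-C, 4:-C, 5:+C, 6:+C, 7:+A, 8:+B, 9:+B, 10:+A, 11:-C, 12:+B, 13:+C
Rule 3 (four of five consecutive points beyond the same 1σ limit) is satisfied at point 10.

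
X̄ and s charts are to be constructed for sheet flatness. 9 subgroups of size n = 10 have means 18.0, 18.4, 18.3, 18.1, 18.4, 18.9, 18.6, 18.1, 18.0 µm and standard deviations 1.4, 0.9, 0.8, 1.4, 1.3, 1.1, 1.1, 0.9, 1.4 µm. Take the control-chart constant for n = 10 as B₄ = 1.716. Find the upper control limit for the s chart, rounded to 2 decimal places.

1.96

s̄ = (1.4 + 0.9 + 0.8 + 1.4 + 1.3 + 1.1 + 1.1 + 0.9 + 1.4) / 9 = 1.1444
UCL_s = B₄·s̄ = 1.716 × 1.1444 = 1.9639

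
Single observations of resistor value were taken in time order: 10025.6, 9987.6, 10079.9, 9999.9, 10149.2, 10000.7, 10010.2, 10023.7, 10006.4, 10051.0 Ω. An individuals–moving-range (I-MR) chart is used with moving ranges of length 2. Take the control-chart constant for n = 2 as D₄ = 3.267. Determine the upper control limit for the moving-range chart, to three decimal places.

Moving ranges: 38.0, 92.3, 80.0, 149.3, 148.5, 9.5, 13.5, 17.3, 44.6; M̄R̄ = 593.0000 / 9 = 65.8889
UCL_MR = D₄·M̄R̄ = 3.267 × 65.8889 = 215.2590

215.259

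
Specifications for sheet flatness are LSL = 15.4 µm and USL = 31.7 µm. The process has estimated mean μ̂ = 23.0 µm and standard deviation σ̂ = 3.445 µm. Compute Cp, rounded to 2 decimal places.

0.79

Cp = (USL − LSL) / (6σ̂) = (31.7 − 15.4) / (6 × 3.445) = 16.3000 / 20.6700 = 0.7886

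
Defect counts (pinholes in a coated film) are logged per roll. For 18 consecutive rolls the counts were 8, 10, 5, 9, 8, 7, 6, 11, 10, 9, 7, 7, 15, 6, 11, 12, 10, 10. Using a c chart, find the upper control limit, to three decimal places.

c̄ = (8 + 10 + 5 + 9 + 8 + 7 + 6 + 11 + 10 + 9 + 7 + 7 + 15 + 6 + 11 + 12 + 10 + 10) / 18 = 161 / 18 = 8.9444
UCL = c̄ + 3√c̄ = 8.9444 + 3 × √8.9444 = 8.9444 + 3 × 2.9907 = 17.9166

17.917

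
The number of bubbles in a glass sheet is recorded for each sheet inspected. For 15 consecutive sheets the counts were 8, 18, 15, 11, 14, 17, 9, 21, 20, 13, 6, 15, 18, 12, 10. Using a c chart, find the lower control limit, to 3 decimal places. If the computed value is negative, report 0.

2.655

c̄ = (8 + 18 + 15 + 11 + 14 + 17 + 9 + 21 + 20 + 13 + 6 + 15 + 18 + 12 + 10) / 15 = 207 / 15 = 13.8000
LCL = c̄ − 3√c̄ = 13.8000 − 3 × 3.7148 = 2.6555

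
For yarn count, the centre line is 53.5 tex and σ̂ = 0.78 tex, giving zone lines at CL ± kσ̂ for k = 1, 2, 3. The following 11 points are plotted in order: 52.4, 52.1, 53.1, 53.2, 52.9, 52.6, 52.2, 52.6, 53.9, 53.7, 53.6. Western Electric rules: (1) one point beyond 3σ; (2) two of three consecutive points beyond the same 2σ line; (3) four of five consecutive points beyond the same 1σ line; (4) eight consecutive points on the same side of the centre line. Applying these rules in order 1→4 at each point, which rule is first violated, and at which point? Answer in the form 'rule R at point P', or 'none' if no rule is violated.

rule 4 at point 8

Zone of each point (C = within 1σ̂, B = 1σ̂–2σ̂, A = 2σ̂–3σ̂, * = beyond 3σ̂; sign = side of CL): 1:-B, 2:-B, 3:-C, 4:-C, 5:-C, 6:-B, 7:-B, 8:-B, 9:+C, 10:+C, 11:+C
Rule 4 (eight consecutive points on the same side of the centre line) is satisfied at point 8.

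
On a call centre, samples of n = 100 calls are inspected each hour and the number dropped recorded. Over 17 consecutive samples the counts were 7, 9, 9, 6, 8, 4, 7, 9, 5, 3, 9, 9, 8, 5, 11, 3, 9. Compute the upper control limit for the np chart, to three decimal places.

14.831

p̄ = Σdᵢ / (k·n) = 121 / (17 × 100) = 0.07118
UCL = np̄ + 3·√(np̄(1−p̄)) = 7.1176 + 3 × √(7.1176×0.92882) = 7.1176 + 3 × 2.5712 = 14.8312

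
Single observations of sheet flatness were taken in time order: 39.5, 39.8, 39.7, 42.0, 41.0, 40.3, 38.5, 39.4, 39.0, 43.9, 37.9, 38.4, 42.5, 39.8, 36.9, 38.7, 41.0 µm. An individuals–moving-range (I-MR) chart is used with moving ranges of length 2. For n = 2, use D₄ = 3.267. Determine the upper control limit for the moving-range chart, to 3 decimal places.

Moving ranges: 0.3, 0.1, 2.3, 1.0, 0.7, 1.8, 0.9, 0.4, 4.9, 6.0, 0.5, 4.1, 2.7, 2.9, 1.8, 2.3; M̄R̄ = 32.7000 / 16 = 2.0438
UCL_MR = D₄·M̄R̄ = 3.267 × 2.0438 = 6.6769

6.677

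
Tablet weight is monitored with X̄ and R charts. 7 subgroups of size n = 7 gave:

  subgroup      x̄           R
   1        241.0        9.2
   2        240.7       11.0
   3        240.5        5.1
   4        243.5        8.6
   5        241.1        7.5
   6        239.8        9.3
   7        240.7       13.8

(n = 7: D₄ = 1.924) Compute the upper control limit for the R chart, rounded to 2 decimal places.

17.73

R̄ = (9.2 + 11.0 + 5.1 + 8.6 + 7.5 + 9.3 + 13.8) / 7 = 64.5000 / 7 = 9.2143
UCL_R = D₄·R̄ = 1.924 × 9.2143 = 17.7283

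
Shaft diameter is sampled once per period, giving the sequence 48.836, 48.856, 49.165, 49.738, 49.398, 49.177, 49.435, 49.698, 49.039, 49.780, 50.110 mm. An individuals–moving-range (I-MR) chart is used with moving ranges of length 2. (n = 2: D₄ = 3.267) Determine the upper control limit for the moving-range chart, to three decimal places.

Moving ranges: 0.020, 0.309, 0.573, 0.340, 0.221, 0.258, 0.263, 0.659, 0.741, 0.330; M̄R̄ = 3.7140 / 10 = 0.3714
UCL_MR = D₄·M̄R̄ = 3.267 × 0.3714 = 1.2134

1.213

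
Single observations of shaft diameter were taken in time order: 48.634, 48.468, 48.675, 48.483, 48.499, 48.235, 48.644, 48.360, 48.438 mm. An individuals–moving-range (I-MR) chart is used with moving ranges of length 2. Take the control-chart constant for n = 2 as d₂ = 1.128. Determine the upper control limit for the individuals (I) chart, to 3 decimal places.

49.030

X̄ = (48.634 + 48.468 + 48.675 + 48.483 + 48.499 + 48.235 + 48.644 + 48.360 + 48.438) / 9 = 48.4929
Moving ranges: 0.166, 0.207, 0.192, 0.016, 0.264, 0.409, 0.284, 0.078; M̄R̄ = 1.6160 / 8 = 0.2020
UCL = X̄ + 3·M̄R̄/d₂ = 48.4929 + 3 × 0.2020 / 1.128 = 49.0301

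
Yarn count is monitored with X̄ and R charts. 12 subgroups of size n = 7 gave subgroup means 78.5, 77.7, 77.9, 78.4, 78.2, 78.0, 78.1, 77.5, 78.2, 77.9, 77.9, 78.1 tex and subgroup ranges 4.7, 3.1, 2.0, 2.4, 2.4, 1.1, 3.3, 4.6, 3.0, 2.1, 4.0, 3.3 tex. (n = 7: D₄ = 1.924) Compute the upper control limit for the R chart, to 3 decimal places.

R̄ = (4.7 + 3.1 + 2.0 + 2.4 + 2.4 + 1.1 + 3.3 + 4.6 + 3.0 + 2.1 + 4.0 + 3.3) / 12 = 36.0000 / 12 = 3.0000
UCL_R = D₄·R̄ = 1.924 × 3.0000 = 5.7720

5.772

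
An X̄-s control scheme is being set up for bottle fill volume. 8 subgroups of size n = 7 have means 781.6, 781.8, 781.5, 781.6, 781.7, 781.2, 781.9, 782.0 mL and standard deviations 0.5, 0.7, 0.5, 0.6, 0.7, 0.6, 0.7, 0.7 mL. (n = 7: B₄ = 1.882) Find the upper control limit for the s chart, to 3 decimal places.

s̄ = (0.5 + 0.7 + 0.5 + 0.6 + 0.7 + 0.6 + 0.7 + 0.7) / 8 = 0.6250
UCL_s = B₄·s̄ = 1.882 × 0.6250 = 1.1763

1.176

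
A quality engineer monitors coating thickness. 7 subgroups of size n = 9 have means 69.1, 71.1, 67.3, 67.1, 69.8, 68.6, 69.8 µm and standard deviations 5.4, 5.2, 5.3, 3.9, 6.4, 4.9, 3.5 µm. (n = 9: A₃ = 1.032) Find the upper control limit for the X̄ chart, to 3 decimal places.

X̄̄ = (69.1 + 71.1 + 67.3 + 67.1 + 69.8 + 68.6 + 69.8) / 7 = 68.9714
s̄ = (5.4 + 5.2 + 5.3 + 3.9 + 6.4 + 4.9 + 3.5) / 7 = 4.9429
UCL = X̄̄ + A₃·s̄ = 68.9714 + 1.032 × 4.9429 = 74.0725

74.072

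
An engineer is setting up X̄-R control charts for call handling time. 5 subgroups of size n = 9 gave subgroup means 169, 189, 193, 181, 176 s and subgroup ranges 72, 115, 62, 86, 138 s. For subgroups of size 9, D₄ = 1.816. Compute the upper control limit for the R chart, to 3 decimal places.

R̄ = (72 + 115 + 62 + 86 + 138) / 5 = 473.0000 / 5 = 94.6000
UCL_R = D₄·R̄ = 1.816 × 94.6000 = 171.7936

171.794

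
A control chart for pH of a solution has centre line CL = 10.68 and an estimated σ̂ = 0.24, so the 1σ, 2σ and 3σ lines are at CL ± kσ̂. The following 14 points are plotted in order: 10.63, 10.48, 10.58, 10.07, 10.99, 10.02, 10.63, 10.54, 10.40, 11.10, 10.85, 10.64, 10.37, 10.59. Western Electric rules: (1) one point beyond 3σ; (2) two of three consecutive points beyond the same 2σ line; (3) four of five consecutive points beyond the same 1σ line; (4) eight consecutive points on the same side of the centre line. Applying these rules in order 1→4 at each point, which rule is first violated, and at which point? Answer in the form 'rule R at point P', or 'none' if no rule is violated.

rule 2 at point 6

Zone of each point (C = within 1σ̂, B = 1σ̂–2σ̂, A = 2σ̂–3σ̂, * = beyond 3σ̂; sign = side of CL): 1:-C, 2:-C, 3:-C, 4:-A, 5:+B, 6:-A, 7:-C, 8:-C, 9:-B, 10:+B, 11:+C, 12:-C, 13:-B, 14:-C
Rule 2 (two of three consecutive points beyond the same 2σ limit) is satisfied at point 6.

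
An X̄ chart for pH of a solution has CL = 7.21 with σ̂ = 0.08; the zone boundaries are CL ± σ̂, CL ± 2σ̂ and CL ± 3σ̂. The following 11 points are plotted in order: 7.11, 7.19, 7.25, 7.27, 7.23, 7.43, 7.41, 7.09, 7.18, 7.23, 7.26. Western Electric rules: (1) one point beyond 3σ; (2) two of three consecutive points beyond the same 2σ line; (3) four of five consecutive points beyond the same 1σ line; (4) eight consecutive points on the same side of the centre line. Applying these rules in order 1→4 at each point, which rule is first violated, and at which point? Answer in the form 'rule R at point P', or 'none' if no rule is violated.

Zone of each point (C = within 1σ̂, B = 1σ̂–2σ̂, A = 2σ̂–3σ̂, * = beyond 3σ̂; sign = side of CL): 1:-B, 2:-C, 3:+C, 4:+C, 5:+C, 6:+A, 7:+A, 8:-B, 9:-C, 10:+C, 11:+C
Rule 2 (two of three consecutive points beyond the same 2σ limit) is satisfied at point 7.

rule 2 at point 7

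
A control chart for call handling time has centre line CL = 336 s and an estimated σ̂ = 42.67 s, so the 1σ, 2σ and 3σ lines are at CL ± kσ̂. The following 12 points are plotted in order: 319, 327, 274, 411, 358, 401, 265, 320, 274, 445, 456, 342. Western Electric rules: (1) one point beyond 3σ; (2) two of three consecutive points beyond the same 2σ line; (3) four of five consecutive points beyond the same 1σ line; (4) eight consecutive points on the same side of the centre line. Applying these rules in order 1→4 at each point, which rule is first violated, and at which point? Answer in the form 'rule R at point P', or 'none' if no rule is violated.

rule 2 at point 11

Zone of each point (C = within 1σ̂, B = 1σ̂–2σ̂, A = 2σ̂–3σ̂, * = beyond 3σ̂; sign = side of CL): 1:-C, 2:-C, 3:-B, 4:+B, 5:+C, 6:+B, 7:-B, 8:-C, 9:-B, 10:+A, 11:+A, 12:+C
Rule 2 (two of three consecutive points beyond the same 2σ limit) is satisfied at point 11.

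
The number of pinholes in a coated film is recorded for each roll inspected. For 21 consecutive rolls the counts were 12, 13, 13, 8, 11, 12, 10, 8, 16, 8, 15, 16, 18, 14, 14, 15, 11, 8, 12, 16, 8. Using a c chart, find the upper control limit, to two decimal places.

22.80

c̄ = (12 + 13 + 13 + 8 + 11 + 12 + 10 + 8 + 16 + 8 + 15 + 16 + 18 + 14 + 14 + 15 + 11 + 8 + 12 + 16 + 8) / 21 = 258 / 21 = 12.2857
UCL = c̄ + 3√c̄ = 12.2857 + 3 × √12.2857 = 12.2857 + 3 × 3.5051 = 22.8010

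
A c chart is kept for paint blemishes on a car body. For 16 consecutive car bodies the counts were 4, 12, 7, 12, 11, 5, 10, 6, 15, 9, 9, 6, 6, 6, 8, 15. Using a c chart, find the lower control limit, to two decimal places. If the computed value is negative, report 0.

0.00

c̄ = (4 + 12 + 7 + 12 + 11 + 5 + 10 + 6 + 15 + 9 + 9 + 6 + 6 + 6 + 8 + 15) / 16 = 141 / 16 = 8.8125
LCL = c̄ − 3√c̄ = 8.8125 − 3 × 2.9686 = -0.0933 → 0 (cannot be negative)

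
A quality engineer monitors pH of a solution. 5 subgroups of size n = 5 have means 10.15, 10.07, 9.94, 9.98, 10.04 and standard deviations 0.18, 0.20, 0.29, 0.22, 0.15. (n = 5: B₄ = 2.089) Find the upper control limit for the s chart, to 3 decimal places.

s̄ = (0.18 + 0.20 + 0.29 + 0.22 + 0.15) / 5 = 0.2080
UCL_s = B₄·s̄ = 2.089 × 0.2080 = 0.4345

0.435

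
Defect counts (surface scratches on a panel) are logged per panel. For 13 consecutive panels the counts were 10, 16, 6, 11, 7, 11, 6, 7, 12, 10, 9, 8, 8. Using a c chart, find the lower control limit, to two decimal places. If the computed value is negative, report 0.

0.16

c̄ = (10 + 16 + 6 + 11 + 7 + 11 + 6 + 7 + 12 + 10 + 9 + 8 + 8) / 13 = 121 / 13 = 9.3077
LCL = c̄ − 3√c̄ = 9.3077 − 3 × 3.0509 = 0.1551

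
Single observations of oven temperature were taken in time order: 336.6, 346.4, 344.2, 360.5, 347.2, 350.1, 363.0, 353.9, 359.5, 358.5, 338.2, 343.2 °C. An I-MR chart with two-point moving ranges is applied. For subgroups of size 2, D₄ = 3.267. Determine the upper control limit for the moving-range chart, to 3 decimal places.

Moving ranges: 9.8, 2.2, 16.3, 13.3, 2.9, 12.9, 9.1, 5.6, 1.0, 20.3, 5.0; M̄R̄ = 98.4000 / 11 = 8.9455
UCL_MR = D₄·M̄R̄ = 3.267 × 8.9455 = 29.2248

29.225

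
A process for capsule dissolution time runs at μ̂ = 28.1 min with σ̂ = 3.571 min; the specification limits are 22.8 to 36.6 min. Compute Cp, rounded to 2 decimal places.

Cp = (USL − LSL) / (6σ̂) = (36.6 − 22.8) / (6 × 3.571) = 13.8000 / 21.4260 = 0.6441

0.64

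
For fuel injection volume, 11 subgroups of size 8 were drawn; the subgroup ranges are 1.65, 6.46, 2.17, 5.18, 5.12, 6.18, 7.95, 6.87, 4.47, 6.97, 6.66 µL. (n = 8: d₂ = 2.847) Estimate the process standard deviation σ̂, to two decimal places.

R̄ = (1.65 + 6.46 + 2.17 + 5.18 + 5.12 + 6.18 + 7.95 + 6.87 + 4.47 + 6.97 + 6.66) / 11 = 5.4255
σ̂ = R̄ / d₂ = 5.4255 / 2.847 = 1.9057

1.91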